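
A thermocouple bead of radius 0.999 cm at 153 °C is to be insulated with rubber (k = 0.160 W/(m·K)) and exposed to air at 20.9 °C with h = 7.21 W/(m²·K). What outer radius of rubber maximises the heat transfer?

For a sphere, r_cr = 2k_ins/h = 2·0.160/7.21 = 0.0444 m = 4.44 cm

r_cr = 4.44 cm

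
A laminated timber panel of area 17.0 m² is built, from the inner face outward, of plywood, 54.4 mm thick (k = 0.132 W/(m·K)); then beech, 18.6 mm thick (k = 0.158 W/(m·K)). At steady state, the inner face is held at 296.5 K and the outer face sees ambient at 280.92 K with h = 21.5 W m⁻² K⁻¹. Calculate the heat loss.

Treat each layer as a resistance in series:
  R_plywood = L/(kA) = 0.0544/(0.132·17.0) = 0.02424 K/W
  R_beech = L/(kA) = 0.0186/(0.158·17.0) = 0.006925 K/W
  R_conv,out = 1/(hA) = 1/(21.5·17.0) = 0.002736 K/W
ΣR = 0.02424 + 0.006925 + 0.002736 = 0.03390 K/W
Q = ΔT/ΣR = (296.5 K − 280.92 K)/0.03390 = 460 W

Q = 460 W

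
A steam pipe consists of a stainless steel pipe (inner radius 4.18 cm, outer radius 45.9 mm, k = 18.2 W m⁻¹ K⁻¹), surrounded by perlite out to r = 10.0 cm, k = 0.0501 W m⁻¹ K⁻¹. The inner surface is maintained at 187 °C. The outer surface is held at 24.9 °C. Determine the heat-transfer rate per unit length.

Series thermal resistances, inner to outer:
  R'_stainless steel = ln(0.0459/0.0418)/(2πk) = 0.09357/(2π·18.2) = 8.182×10^-4 m·K/W
  R'_perlite = ln(0.100/0.0459)/(2πk) = 0.7787/(2π·0.0501) = 2.474 m·K/W
ΣR = 8.182×10^-4 + 2.474 = 2.475 m·K/W
Q' = ΔT/ΣR = (187 °C − 24.9 °C)/2.475 = 65.5 W/m

Q' = 65.5 W/m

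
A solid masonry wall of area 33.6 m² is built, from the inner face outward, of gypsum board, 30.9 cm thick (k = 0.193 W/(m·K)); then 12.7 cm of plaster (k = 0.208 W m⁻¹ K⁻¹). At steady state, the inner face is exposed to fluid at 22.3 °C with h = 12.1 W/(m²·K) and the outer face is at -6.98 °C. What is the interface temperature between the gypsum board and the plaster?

Resistance network (inner→outer):
  R_conv,in = 1/(hA) = 1/(12.1·33.6) = 0.002460 K/W
  R_gypsum board = L/(kA) = 0.309/(0.193·33.6) = 0.04765 K/W
  R_plaster = L/(kA) = 0.127/(0.208·33.6) = 0.01817 K/W
ΣR = 0.002460 + 0.04765 + 0.01817 = 0.06828 K/W
Q = ΔT/ΣR = (22.3 °C − -6.98 °C)/0.06828 = 428.8 W
From the inner boundary to the gypsum board/plaster interface, ΣR_partial = 0.05011 K/W.
T_interface = T_in − Q·ΣR_partial = 22.3 °C − (428.8)(0.05011) = 0.81 °C

T = 0.81 °C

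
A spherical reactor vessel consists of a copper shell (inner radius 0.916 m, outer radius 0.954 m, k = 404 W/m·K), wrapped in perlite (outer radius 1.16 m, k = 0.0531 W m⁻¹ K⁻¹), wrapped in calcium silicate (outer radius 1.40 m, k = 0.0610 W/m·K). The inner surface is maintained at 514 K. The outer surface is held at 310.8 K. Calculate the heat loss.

Series thermal resistances, inner to outer:
  R_copper = (1/0.916 − 1/0.954)/(4πk) = 0.04349/(4π·404) = 8.565×10^-6 K/W
  R_perlite = (1/0.954 − 1/1.16)/(4πk) = 0.1861/(4π·0.0531) = 0.2790 K/W
  R_calcium silicate = (1/1.16 − 1/1.40)/(4πk) = 0.1478/(4π·0.0610) = 0.1928 K/W
ΣR = 8.565×10^-6 + 0.2790 + 0.1928 = 0.4718 K/W
Q = ΔT/ΣR = (514 K − 310.8 K)/0.4718 = 431 W

Q = 431 W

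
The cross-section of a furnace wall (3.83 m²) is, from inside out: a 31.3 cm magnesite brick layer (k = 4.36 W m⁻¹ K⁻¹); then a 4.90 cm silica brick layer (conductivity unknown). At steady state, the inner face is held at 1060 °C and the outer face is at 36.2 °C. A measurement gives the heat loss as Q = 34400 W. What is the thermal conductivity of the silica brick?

ΣR = ΔT/Q = |1060 − 36.2|/34400 = 0.02976 K/W
Known resistances:
  R_magnesite brick = L/(kA) = 0.313/(4.36·3.83) = 0.01874 K/W
R_silica brick = ΣR − ΣR_known = 0.02976 − 0.01874 = 0.01102 K/W
L/(kA) = 0.01102 ⇒ k = 0.0490/(0.01102·3.83) = 1.16 W/m·K

k = 1.16 W/m·K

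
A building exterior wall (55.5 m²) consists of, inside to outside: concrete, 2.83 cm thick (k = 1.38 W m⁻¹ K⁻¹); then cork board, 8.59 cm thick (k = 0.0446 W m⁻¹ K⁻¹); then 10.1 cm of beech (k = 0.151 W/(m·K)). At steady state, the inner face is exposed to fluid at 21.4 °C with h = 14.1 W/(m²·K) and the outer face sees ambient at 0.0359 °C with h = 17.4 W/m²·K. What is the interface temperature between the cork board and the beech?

T = 5.69 °C

Treat each layer as a resistance in series:
  R_conv,in = 1/(hA) = 1/(14.1·55.5) = 0.001278 K/W
  R_concrete = L/(kA) = 0.0283/(1.38·55.5) = 3.695×10^-4 K/W
  R_cork board = L/(kA) = 0.0859/(0.0446·55.5) = 0.03470 K/W
  R_beech = L/(kA) = 0.101/(0.151·55.5) = 0.01205 K/W
  R_conv,out = 1/(hA) = 1/(17.4·55.5) = 0.001036 K/W
ΣR = 0.001278 + 3.695×10^-4 + 0.03470 + 0.01205 + 0.001036 = 0.04943 K/W
Q = ΔT/ΣR = (21.4 °C − 0.0359 °C)/0.04943 = 432.2 W
From the inner boundary to the cork board/beech interface, ΣR_partial = 0.03635 K/W.
T_interface = T_in − Q·ΣR_partial = 21.4 °C − (432.2)(0.03635) = 5.69 °C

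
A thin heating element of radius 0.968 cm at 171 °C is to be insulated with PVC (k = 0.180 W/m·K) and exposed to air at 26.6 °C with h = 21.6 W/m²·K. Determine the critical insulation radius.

r_cr = 0.833 cm

For a cylinder, r_cr = k_ins/h = 0.180/21.6 = 0.00833 m = 0.833 cm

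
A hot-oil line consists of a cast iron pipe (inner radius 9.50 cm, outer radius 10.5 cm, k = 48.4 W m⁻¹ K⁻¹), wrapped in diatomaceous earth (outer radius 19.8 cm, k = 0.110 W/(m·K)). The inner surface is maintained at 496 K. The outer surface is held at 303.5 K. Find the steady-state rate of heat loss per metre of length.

Treat each layer as a resistance in series:
  R'_cast iron = ln(0.105/0.0950)/(2πk) = 0.1001/(2π·48.4) = 3.291×10^-4 m·K/W
  R'_diatomaceous earth = ln(0.198/0.105)/(2πk) = 0.6343/(2π·0.110) = 0.9178 m·K/W
ΣR = 3.291×10^-4 + 0.9178 = 0.9181 m·K/W
Q' = ΔT/ΣR = (496 K − 303.5 K)/0.9181 = 210 W/m

Q' = 210 W/m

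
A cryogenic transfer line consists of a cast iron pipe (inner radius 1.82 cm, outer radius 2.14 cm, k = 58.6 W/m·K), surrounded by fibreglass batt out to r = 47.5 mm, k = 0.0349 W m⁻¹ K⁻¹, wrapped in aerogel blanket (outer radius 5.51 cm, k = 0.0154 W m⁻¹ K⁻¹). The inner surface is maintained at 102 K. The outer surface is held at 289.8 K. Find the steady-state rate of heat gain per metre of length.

Series thermal resistances, inner to outer:
  R'_cast iron = ln(0.0214/0.0182)/(2πk) = 0.1620/(2π·58.6) = 4.399×10^-4 m·K/W
  R'_fibreglass batt = ln(0.0475/0.0214)/(2πk) = 0.7973/(2π·0.0349) = 3.636 m·K/W
  R'_aerogel blanket = ln(0.0551/0.0475)/(2πk) = 0.1484/(2π·0.0154) = 1.534 m·K/W
ΣR = 4.399×10^-4 + 3.636 + 1.534 = 5.170 m·K/W
Q' = ΔT/ΣR = (102 K − 289.8 K)/5.170 = -36.3 W/m
(Negative Q' ⇒ heat flows inward; heat gain = 36.3 W/m.)

Q' = 36.3 W/m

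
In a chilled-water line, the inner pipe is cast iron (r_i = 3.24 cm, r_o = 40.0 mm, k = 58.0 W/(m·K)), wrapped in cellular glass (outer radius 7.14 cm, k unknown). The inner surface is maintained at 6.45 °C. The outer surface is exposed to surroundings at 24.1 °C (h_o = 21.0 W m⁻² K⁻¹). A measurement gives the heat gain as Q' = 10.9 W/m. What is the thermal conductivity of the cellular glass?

k = 0.0610 W/m·K

ΣR = ΔT/Q' = |6.45 − 24.1|/10.9 = 1.619 m·K/W
Known resistances:
  R'_cast iron = ln(0.0400/0.0324)/(2πk) = 0.2107/(2π·58.0) = 5.782×10^-4 m·K/W
  R'_conv,out = 1/(2πr h) = 1/(2π·0.0714·21.0) = 0.1061 m·K/W
R_cellular glass = ΣR − ΣR_known = 1.619 − 0.1067 = 1.512 m·K/W
ln(r₂/r₁)/(2πk) = 1.512 ⇒ k = 0.5794/(2π·1.512) = 0.0610 W/m·K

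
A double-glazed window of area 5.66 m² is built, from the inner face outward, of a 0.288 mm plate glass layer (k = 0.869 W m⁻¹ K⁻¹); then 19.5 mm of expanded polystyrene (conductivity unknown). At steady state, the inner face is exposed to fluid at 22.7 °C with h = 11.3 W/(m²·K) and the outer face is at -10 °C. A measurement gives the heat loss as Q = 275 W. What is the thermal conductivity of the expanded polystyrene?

k = 0.0334 W/m·K

ΣR = ΔT/Q = |22.7 − -10|/275 = 0.1189 K/W
Known resistances:
  R_conv,in = 1/(hA) = 1/(11.3·5.66) = 0.01564 K/W
  R_plate glass = L/(kA) = 2.88×10^-4/(0.869·5.66) = 5.855×10^-5 K/W
R_expanded polystyrene = ΣR − ΣR_known = 0.1189 − 0.01570 = 0.1032 K/W
L/(kA) = 0.1032 ⇒ k = 0.0195/(0.1032·5.66) = 0.0334 W/m·K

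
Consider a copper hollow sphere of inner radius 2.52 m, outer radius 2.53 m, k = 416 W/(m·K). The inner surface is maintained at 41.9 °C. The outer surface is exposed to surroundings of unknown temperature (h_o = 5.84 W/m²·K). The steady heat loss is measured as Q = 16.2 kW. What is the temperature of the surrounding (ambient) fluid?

T_out = 7.41 °C

Sum the resistances:
  R_copper = (1/2.52 − 1/2.53)/(4πk) = 0.001568/(4π·416) = 3.000×10^-7 K/W
  R_conv,out = 1/(4πr²h) = 1/(4π·2.53²·5.84) = 0.002129 K/W
ΣR = 0.002129 K/W
ΔT = Q·ΣR = 16200 × 0.002129 = 34.49 K
Heat flows outward, so T_out = T_in − ΔT = 41.9 − 34.49 = 7.41 °C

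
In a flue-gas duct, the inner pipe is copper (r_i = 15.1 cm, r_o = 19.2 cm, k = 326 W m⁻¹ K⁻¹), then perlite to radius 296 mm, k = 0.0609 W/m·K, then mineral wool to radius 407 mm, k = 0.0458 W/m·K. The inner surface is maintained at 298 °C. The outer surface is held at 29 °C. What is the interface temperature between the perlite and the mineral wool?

T = 162 °C

Series thermal resistances, inner to outer:
  R'_copper = ln(0.192/0.151)/(2πk) = 0.2402/(2π·326) = 1.173×10^-4 m·K/W
  R'_perlite = ln(0.296/0.192)/(2πk) = 0.4329/(2π·0.0609) = 1.131 m·K/W
  R'_mineral wool = ln(0.407/0.296)/(2πk) = 0.3185/(2π·0.0458) = 1.107 m·K/W
ΣR = 1.173×10^-4 + 1.131 + 1.107 = 2.238 m·K/W
Q' = ΔT/ΣR = (298 °C − 29 °C)/2.238 = 120.2 W/m
From the inner boundary to the perlite/mineral wool interface, ΣR_partial = 1.131 m·K/W.
T_interface = T_in − Q'·ΣR_partial = 298 °C − (120.2)(1.131) = 162 °C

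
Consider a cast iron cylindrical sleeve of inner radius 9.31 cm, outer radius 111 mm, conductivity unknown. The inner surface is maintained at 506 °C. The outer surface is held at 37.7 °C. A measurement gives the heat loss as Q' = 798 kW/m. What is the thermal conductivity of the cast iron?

ΣR = ΔT/Q' = |506 − 37.7|/7.98×10^5 = 5.868×10^-4 m·K/W
ln(r₂/r₁)/(2πk) = 5.868×10^-4 ⇒ k = 0.1759/(2π·5.868×10^-4) = 47.7 W/m·K

k = 47.7 W/m·K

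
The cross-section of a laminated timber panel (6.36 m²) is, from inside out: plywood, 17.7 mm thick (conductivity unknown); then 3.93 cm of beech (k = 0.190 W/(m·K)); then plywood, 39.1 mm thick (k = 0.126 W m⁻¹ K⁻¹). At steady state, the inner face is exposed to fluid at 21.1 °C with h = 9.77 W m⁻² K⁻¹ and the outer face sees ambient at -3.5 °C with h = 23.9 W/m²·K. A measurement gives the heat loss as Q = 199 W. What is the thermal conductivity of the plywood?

ΣR = ΔT/Q = |21.1 − -3.5|/199 = 0.1236 K/W
Known resistances:
  R_conv,in = 1/(hA) = 1/(9.77·6.36) = 0.01609 K/W
  R_beech = L/(kA) = 0.0393/(0.190·6.36) = 0.03252 K/W
  R_plywood = L/(kA) = 0.0391/(0.126·6.36) = 0.04879 K/W
  R_conv,out = 1/(hA) = 1/(23.9·6.36) = 0.006579 K/W
R_plywood = ΣR − ΣR_known = 0.1236 − 0.1040 = 0.01960 K/W
L/(kA) = 0.01960 ⇒ k = 0.0177/(0.01960·6.36) = 0.142 W/m·K

k = 0.142 W/m·K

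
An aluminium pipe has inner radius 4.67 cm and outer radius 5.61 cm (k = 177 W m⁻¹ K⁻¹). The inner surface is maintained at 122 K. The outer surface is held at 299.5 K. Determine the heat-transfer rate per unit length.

Q' = 1.08×10^6 W/m

Q' = 2πk·ΔT/ln(r₂/r₁) = 2π × 177 × 177.5 / ln(0.0561/0.0467) = 1.08×10^6 W/m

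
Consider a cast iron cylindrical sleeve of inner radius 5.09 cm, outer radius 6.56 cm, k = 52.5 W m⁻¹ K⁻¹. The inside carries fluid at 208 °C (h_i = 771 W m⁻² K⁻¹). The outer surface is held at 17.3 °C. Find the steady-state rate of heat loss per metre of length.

Q' = 39500 W/m

Series thermal resistances, inner to outer:
  R'_conv,in = 1/(2πr h) = 1/(2π·0.0509·771) = 0.004056 m·K/W
  R'_cast iron = ln(0.0656/0.0509)/(2πk) = 0.2537/(2π·52.5) = 7.691×10^-4 m·K/W
ΣR = 0.004056 + 7.691×10^-4 = 0.004825 m·K/W
Q' = ΔT/ΣR = (208 °C − 17.3 °C)/0.004825 = 39500 W/m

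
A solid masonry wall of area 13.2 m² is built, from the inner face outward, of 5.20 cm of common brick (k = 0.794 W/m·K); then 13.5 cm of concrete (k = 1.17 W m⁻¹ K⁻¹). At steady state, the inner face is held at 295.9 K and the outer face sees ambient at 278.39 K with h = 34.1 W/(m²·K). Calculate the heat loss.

Q = 1100 W

Resistance network (inner→outer):
  R_common brick = L/(kA) = 0.0520/(0.794·13.2) = 0.004961 K/W
  R_concrete = L/(kA) = 0.135/(1.17·13.2) = 0.008741 K/W
  R_conv,out = 1/(hA) = 1/(34.1·13.2) = 0.002222 K/W
ΣR = 0.004961 + 0.008741 + 0.002222 = 0.01592 K/W
Q = ΔT/ΣR = (295.9 K − 278.39 K)/0.01592 = 1100 W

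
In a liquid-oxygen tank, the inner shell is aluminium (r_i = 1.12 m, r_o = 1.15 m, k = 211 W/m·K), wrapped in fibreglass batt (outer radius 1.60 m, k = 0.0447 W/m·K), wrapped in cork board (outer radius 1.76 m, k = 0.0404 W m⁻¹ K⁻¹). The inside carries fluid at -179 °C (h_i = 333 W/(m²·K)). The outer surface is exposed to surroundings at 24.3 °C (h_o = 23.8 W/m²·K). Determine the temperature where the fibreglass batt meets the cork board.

T = -17.6 °C

Resistance network (inner→outer):
  R_conv,in = 1/(4πr²h) = 1/(4π·1.12²·333) = 1.905×10^-4 K/W
  R_aluminium = (1/1.12 − 1/1.15)/(4πk) = 0.02329/(4π·211) = 8.784×10^-6 K/W
  R_fibreglass batt = (1/1.15 − 1/1.60)/(4πk) = 0.2446/(4π·0.0447) = 0.4354 K/W
  R_cork board = (1/1.60 − 1/1.76)/(4πk) = 0.05682/(4π·0.0404) = 0.1119 K/W
  R_conv,out = 1/(4πr²h) = 1/(4π·1.76²·23.8) = 0.001079 K/W
ΣR = 1.905×10^-4 + 8.784×10^-6 + 0.4354 + 0.1119 + 0.001079 = 0.5486 K/W
Q = ΔT/ΣR = (-179 °C − 24.3 °C)/0.5486 = -370.6 W
From the inner boundary to the fibreglass batt/cork board interface, ΣR_partial = 0.4356 K/W.
T_interface = T_in − Q·ΣR_partial = -179 °C − (-370.6)(0.4356) = -17.6 °C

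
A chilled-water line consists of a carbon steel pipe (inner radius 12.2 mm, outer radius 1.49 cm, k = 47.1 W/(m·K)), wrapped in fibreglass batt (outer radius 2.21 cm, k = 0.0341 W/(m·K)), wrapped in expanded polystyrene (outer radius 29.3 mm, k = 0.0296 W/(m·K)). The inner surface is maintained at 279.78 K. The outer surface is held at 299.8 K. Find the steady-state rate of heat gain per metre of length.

Q' = 5.96 W/m

Treat each layer as a resistance in series:
  R'_carbon steel = ln(0.0149/0.0122)/(2πk) = 0.1999/(2π·47.1) = 6.756×10^-4 m·K/W
  R'_fibreglass batt = ln(0.0221/0.0149)/(2πk) = 0.3942/(2π·0.0341) = 1.840 m·K/W
  R'_expanded polystyrene = ln(0.0293/0.0221)/(2πk) = 0.2820/(2π·0.0296) = 1.516 m·K/W
ΣR = 6.756×10^-4 + 1.840 + 1.516 = 3.357 m·K/W
Q' = ΔT/ΣR = (279.78 K − 299.8 K)/3.357 = -5.96 W/m
(Negative Q' ⇒ heat flows inward; heat gain = 5.96 W/m.)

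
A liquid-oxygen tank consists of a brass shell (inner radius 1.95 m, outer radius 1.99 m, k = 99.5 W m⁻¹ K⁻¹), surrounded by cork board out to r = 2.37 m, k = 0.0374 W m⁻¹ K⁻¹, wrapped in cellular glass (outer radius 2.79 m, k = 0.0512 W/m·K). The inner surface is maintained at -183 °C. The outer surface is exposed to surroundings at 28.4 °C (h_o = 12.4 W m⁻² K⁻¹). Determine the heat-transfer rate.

Resistance network (inner→outer):
  R_brass = (1/1.95 − 1/1.99)/(4πk) = 0.01031/(4π·99.5) = 8.244×10^-6 K/W
  R_cork board = (1/1.99 − 1/2.37)/(4πk) = 0.08057/(4π·0.0374) = 0.1714 K/W
  R_cellular glass = (1/2.37 − 1/2.79)/(4πk) = 0.06352/(4π·0.0512) = 0.09872 K/W
  R_conv,out = 1/(4πr²h) = 1/(4π·2.79²·12.4) = 8.244×10^-4 K/W
ΣR = 8.244×10^-6 + 0.1714 + 0.09872 + 8.244×10^-4 = 0.2710 K/W
Q = ΔT/ΣR = (-183 °C − 28.4 °C)/0.2710 = -780 W
(Negative Q ⇒ heat flows inward; heat gain = 780 W.)

Q = 780 W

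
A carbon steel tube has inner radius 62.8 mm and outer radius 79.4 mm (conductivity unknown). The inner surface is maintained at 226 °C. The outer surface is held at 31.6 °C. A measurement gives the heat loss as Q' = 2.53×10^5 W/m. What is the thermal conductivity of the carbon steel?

ΣR = ΔT/Q' = |226 − 31.6|/2.53×10^5 = 7.684×10^-4 m·K/W
ln(r₂/r₁)/(2πk) = 7.684×10^-4 ⇒ k = 0.2345/(2π·7.684×10^-4) = 48.6 W/m·K

k = 48.6 W/m·K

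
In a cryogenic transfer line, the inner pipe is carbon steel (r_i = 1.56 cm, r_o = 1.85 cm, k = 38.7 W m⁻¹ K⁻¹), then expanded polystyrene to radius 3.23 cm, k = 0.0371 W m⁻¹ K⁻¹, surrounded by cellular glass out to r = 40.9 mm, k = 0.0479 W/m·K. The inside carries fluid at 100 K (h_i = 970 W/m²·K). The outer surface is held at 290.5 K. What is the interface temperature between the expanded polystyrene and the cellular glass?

Resistance network (inner→outer):
  R'_conv,in = 1/(2πr h) = 1/(2π·0.0156·970) = 0.01052 m·K/W
  R'_carbon steel = ln(0.0185/0.0156)/(2πk) = 0.1705/(2π·38.7) = 7.012×10^-4 m·K/W
  R'_expanded polystyrene = ln(0.0323/0.0185)/(2πk) = 0.5573/(2π·0.0371) = 2.391 m·K/W
  R'_cellular glass = ln(0.0409/0.0323)/(2πk) = 0.2361/(2π·0.0479) = 0.7844 m·K/W
ΣR = 0.01052 + 7.012×10^-4 + 2.391 + 0.7844 = 3.187 m·K/W
Q' = ΔT/ΣR = (100 K − 290.5 K)/3.187 = -59.77 W/m
From the inner boundary to the expanded polystyrene/cellular glass interface, ΣR_partial = 2.402 m·K/W.
T_interface = T_in − Q'·ΣR_partial = 100 K − (-59.77)(2.402) = 243.6 K

T = 243.6 K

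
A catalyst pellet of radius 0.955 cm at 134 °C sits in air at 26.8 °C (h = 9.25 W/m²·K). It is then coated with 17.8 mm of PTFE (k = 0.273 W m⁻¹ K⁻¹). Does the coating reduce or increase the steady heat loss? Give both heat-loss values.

Critical radius for a sphere: r_cr = 2k/h = 0.0590 m = 5.90 cm.
Outer radius after coating: r₂ = 0.00955 + 0.0178 = 0.02735 m.
Since r₁ < r_cr and r₂ ≤ r_cr, the coating moves toward the maximum at r_cr — heat loss rises.
Bare: R = 1/(4πr₁²h) = 94.33 K/W; Q = 107.2/94.33 = 1.14 W.
Coated: R = R_cond + R_conv = 31.37 K/W; Q = 107.2/31.37 = 3.42 W.

increases: 1.14 → 3.42 W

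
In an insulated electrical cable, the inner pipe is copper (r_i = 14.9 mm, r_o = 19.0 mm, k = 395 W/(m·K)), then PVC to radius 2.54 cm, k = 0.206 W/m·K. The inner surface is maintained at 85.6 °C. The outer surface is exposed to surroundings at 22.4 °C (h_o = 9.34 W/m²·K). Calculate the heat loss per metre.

Q' = 70.6 W/m

Treat each layer as a resistance in series:
  R'_copper = ln(0.0190/0.0149)/(2πk) = 0.2431/(2π·395) = 9.794×10^-5 m·K/W
  R'_PVC = ln(0.0254/0.0190)/(2πk) = 0.2903/(2π·0.206) = 0.2243 m·K/W
  R'_conv,out = 1/(2πr h) = 1/(2π·0.0254·9.34) = 0.6709 m·K/W
ΣR = 9.794×10^-5 + 0.2243 + 0.6709 = 0.8953 m·K/W
Q' = ΔT/ΣR = (85.6 °C − 22.4 °C)/0.8953 = 70.6 W/m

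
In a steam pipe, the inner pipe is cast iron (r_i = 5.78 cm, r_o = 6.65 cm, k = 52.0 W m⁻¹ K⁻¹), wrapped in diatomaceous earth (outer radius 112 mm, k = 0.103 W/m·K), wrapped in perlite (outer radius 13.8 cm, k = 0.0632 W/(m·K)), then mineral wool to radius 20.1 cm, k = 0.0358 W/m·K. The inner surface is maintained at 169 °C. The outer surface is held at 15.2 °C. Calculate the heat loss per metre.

Q' = 51.2 W/m

Treat each layer as a resistance in series:
  R'_cast iron = ln(0.0665/0.0578)/(2πk) = 0.1402/(2π·52.0) = 4.291×10^-4 m·K/W
  R'_diatomaceous earth = ln(0.112/0.0665)/(2πk) = 0.5213/(2π·0.103) = 0.8055 m·K/W
  R'_perlite = ln(0.138/0.112)/(2πk) = 0.2088/(2π·0.0632) = 0.5257 m·K/W
  R'_mineral wool = ln(0.201/0.138)/(2πk) = 0.3761/(2π·0.0358) = 1.672 m·K/W
ΣR = 4.291×10^-4 + 0.8055 + 0.5257 + 1.672 = 3.004 m·K/W
Q' = ΔT/ΣR = (169 °C − 15.2 °C)/3.004 = 51.2 W/m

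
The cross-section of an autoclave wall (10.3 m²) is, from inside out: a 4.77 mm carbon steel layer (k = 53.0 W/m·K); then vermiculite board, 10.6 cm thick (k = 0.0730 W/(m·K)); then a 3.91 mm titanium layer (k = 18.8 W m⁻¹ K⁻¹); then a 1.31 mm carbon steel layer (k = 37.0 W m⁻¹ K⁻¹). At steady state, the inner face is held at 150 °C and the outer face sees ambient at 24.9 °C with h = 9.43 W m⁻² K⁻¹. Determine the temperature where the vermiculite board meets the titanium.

T = 33.4 °C

Series thermal resistances, inner to outer:
  R_carbon steel = L/(kA) = 0.00477/(53.0·10.3) = 8.738×10^-6 K/W
  R_vermiculite board = L/(kA) = 0.106/(0.0730·10.3) = 0.1410 K/W
  R_titanium = L/(kA) = 0.00391/(18.8·10.3) = 2.019×10^-5 K/W
  R_carbon steel = L/(kA) = 0.00131/(37.0·10.3) = 3.437×10^-6 K/W
  R_conv,out = 1/(hA) = 1/(9.43·10.3) = 0.01030 K/W
ΣR = 8.738×10^-6 + 0.1410 + 2.019×10^-5 + 3.437×10^-6 + 0.01030 = 0.1513 K/W
Q = ΔT/ΣR = (150 °C − 24.9 °C)/0.1513 = 826.8 W
From the inner boundary to the vermiculite board/titanium interface, ΣR_partial = 0.1410 K/W.
T_interface = T_in − Q·ΣR_partial = 150 °C − (826.8)(0.1410) = 33.4 °C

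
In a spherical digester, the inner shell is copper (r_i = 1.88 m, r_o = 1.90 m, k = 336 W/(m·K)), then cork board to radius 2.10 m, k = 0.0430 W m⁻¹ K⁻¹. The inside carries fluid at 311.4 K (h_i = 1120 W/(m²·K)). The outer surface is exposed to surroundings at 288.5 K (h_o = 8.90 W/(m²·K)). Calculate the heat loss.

Resistance network (inner→outer):
  R_conv,in = 1/(4πr²h) = 1/(4π·1.88²·1120) = 2.010×10^-5 K/W
  R_copper = (1/1.88 − 1/1.90)/(4πk) = 0.005599/(4π·336) = 1.326×10^-6 K/W
  R_cork board = (1/1.90 − 1/2.10)/(4πk) = 0.05013/(4π·0.0430) = 0.09276 K/W
  R_conv,out = 1/(4πr²h) = 1/(4π·2.10²·8.90) = 0.002028 K/W
ΣR = 2.010×10^-5 + 1.326×10^-6 + 0.09276 + 0.002028 = 0.09481 K/W
Q = ΔT/ΣR = (311.4 K − 288.5 K)/0.09481 = 242 W

Q = 242 W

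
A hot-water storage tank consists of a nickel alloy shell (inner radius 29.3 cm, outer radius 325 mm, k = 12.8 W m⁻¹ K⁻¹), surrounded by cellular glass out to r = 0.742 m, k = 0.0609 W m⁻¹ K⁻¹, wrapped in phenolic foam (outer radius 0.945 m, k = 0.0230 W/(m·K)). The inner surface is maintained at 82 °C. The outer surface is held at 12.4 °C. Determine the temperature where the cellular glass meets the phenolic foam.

Series thermal resistances, inner to outer:
  R_nickel alloy = (1/0.293 − 1/0.325)/(4πk) = 0.3360/(4π·12.8) = 0.002089 K/W
  R_cellular glass = (1/0.325 − 1/0.742)/(4πk) = 1.729/(4π·0.0609) = 2.260 K/W
  R_phenolic foam = (1/0.742 − 1/0.945)/(4πk) = 0.2895/(4π·0.0230) = 1.002 K/W
ΣR = 0.002089 + 2.260 + 1.002 = 3.264 K/W
Q = ΔT/ΣR = (82 °C − 12.4 °C)/3.264 = 21.32 W
From the inner boundary to the cellular glass/phenolic foam interface, ΣR_partial = 2.262 K/W.
T_interface = T_in − Q·ΣR_partial = 82 °C − (21.32)(2.262) = 33.8 °C

T = 33.8 °C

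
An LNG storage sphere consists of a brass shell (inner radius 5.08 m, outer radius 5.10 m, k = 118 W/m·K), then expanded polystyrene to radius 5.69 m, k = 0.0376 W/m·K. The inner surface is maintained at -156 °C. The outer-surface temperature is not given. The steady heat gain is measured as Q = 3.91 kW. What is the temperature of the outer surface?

T_out = 12.2 °C

Series resistances:
  R_brass = (1/5.08 − 1/5.10)/(4πk) = 7.720×10^-4/(4π·118) = 5.206×10^-7 K/W
  R_expanded polystyrene = (1/5.10 − 1/5.69)/(4πk) = 0.02033/(4π·0.0376) = 0.04303 K/W
ΣR = 0.04303 K/W
ΔT = Q·ΣR = 3910 × 0.04303 = 168.2 K
Heat flows inward, so T_out = T_in + ΔT = -156 + 168.2 = 12.2 °C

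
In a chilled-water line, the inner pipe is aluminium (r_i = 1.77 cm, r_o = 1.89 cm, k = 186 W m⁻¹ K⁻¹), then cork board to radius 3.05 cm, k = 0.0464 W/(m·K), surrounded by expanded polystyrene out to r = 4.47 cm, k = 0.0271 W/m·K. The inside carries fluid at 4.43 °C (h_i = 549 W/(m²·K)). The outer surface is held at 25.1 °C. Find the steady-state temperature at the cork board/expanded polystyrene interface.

Treat each layer as a resistance in series:
  R'_conv,in = 1/(2πr h) = 1/(2π·0.0177·549) = 0.01638 m·K/W
  R'_aluminium = ln(0.0189/0.0177)/(2πk) = 0.06560/(2π·186) = 5.613×10^-5 m·K/W
  R'_cork board = ln(0.0305/0.0189)/(2πk) = 0.4786/(2π·0.0464) = 1.642 m·K/W
  R'_expanded polystyrene = ln(0.0447/0.0305)/(2πk) = 0.3822/(2π·0.0271) = 2.245 m·K/W
ΣR = 0.01638 + 5.613×10^-5 + 1.642 + 2.245 = 3.903 m·K/W
Q' = ΔT/ΣR = (4.43 °C − 25.1 °C)/3.903 = -5.296 W/m
From the inner boundary to the cork board/expanded polystyrene interface, ΣR_partial = 1.658 m·K/W.
T_interface = T_in − Q'·ΣR_partial = 4.43 °C − (-5.296)(1.658) = 13.2 °C

T = 13.2 °C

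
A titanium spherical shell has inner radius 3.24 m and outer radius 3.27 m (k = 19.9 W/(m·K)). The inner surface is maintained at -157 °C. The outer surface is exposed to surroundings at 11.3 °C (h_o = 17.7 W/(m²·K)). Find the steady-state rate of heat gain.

Q = 3.90×10^5 W

Series thermal resistances, inner to outer:
  R_titanium = (1/3.24 − 1/3.27)/(4πk) = 0.002832/(4π·19.9) = 1.132×10^-5 K/W
  R_conv,out = 1/(4πr²h) = 1/(4π·3.27²·17.7) = 4.205×10^-4 K/W
ΣR = 1.132×10^-5 + 4.205×10^-4 = 4.318×10^-4 K/W
Q = ΔT/ΣR = (-157 °C − 11.3 °C)/4.318×10^-4 = -3.90×10^5 W
(Negative Q ⇒ heat flows inward; heat gain = 3.90×10^5 W.)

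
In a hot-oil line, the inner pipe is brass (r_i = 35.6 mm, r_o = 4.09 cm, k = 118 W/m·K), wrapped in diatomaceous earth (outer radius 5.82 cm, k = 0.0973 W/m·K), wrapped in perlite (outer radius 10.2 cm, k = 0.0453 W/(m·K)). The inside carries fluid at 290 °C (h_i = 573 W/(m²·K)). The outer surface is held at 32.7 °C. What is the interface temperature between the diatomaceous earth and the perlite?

Treat each layer as a resistance in series:
  R'_conv,in = 1/(2πr h) = 1/(2π·0.0356·573) = 0.007802 m·K/W
  R'_brass = ln(0.0409/0.0356)/(2πk) = 0.1388/(2π·118) = 1.872×10^-4 m·K/W
  R'_diatomaceous earth = ln(0.0582/0.0409)/(2πk) = 0.3528/(2π·0.0973) = 0.5770 m·K/W
  R'_perlite = ln(0.102/0.0582)/(2πk) = 0.5611/(2π·0.0453) = 1.971 m·K/W
ΣR = 0.007802 + 1.872×10^-4 + 0.5770 + 1.971 = 2.556 m·K/W
Q' = ΔT/ΣR = (290 °C − 32.7 °C)/2.556 = 100.7 W/m
From the inner boundary to the diatomaceous earth/perlite interface, ΣR_partial = 0.5850 m·K/W.
T_interface = T_in − Q'·ΣR_partial = 290 °C − (100.7)(0.5850) = 231 °C

T = 231 °C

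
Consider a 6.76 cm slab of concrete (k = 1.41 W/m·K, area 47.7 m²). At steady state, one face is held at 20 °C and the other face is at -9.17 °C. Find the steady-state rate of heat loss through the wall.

Q = 29000 W

Q = kA·ΔT/L = 1.41 × 47.7 × |20 °C − -9.17 °C| / 0.0676 = 29000 W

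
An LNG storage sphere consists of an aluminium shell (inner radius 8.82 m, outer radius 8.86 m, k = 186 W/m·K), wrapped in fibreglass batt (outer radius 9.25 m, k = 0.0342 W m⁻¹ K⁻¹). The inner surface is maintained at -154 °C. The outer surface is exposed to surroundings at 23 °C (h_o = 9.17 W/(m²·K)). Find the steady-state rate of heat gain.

Treat each layer as a resistance in series:
  R_aluminium = (1/8.82 − 1/8.86)/(4πk) = 5.119×10^-4/(4π·186) = 2.190×10^-7 K/W
  R_fibreglass batt = (1/8.86 − 1/9.25)/(4πk) = 0.004759/(4π·0.0342) = 0.01107 K/W
  R_conv,out = 1/(4πr²h) = 1/(4π·9.25²·9.17) = 1.014×10^-4 K/W
ΣR = 2.190×10^-7 + 0.01107 + 1.014×10^-4 = 0.01117 K/W
Q = ΔT/ΣR = (-154 °C − 23 °C)/0.01117 = -15800 W
(Negative Q ⇒ heat flows inward; heat gain = 15800 W.)

Q = 15.8 kW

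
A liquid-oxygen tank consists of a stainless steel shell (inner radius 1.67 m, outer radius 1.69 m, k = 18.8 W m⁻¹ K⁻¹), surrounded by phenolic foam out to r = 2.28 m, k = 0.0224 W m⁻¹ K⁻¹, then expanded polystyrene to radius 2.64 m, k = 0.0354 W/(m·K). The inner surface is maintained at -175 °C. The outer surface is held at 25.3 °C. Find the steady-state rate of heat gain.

Q = 295 W

Series thermal resistances, inner to outer:
  R_stainless steel = (1/1.67 − 1/1.69)/(4πk) = 0.007086/(4π·18.8) = 3.000×10^-5 K/W
  R_phenolic foam = (1/1.69 − 1/2.28)/(4πk) = 0.1531/(4π·0.0224) = 0.5440 K/W
  R_expanded polystyrene = (1/2.28 − 1/2.64)/(4πk) = 0.05981/(4π·0.0354) = 0.1344 K/W
ΣR = 3.000×10^-5 + 0.5440 + 0.1344 = 0.6784 K/W
Q = ΔT/ΣR = (-175 °C − 25.3 °C)/0.6784 = -295 W
(Negative Q ⇒ heat flows inward; heat gain = 295 W.)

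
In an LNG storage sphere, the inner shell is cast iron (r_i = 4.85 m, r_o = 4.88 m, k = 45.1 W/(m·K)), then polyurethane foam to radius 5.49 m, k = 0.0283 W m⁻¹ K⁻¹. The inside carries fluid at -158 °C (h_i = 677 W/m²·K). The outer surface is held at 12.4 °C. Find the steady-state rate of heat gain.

Q = 2660 W

Resistance network (inner→outer):
  R_conv,in = 1/(4πr²h) = 1/(4π·4.85²·677) = 4.997×10^-6 K/W
  R_cast iron = (1/4.85 − 1/4.88)/(4πk) = 0.001268/(4π·45.1) = 2.237×10^-6 K/W
  R_polyurethane foam = (1/4.88 − 1/5.49)/(4πk) = 0.02277/(4π·0.0283) = 0.06402 K/W
ΣR = 4.997×10^-6 + 2.237×10^-6 + 0.06402 = 0.06403 K/W
Q = ΔT/ΣR = (-158 °C − 12.4 °C)/0.06403 = -2660 W
(Negative Q ⇒ heat flows inward; heat gain = 2660 W.)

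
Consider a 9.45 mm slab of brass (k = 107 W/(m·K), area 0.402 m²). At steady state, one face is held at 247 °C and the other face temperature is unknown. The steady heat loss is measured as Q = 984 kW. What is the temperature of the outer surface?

T_out = 30.8 °C

Sum the resistances:
  R_brass = L/(kA) = 0.00945/(107·0.402) = 2.197×10^-4 K/W
ΣR = 2.197×10^-4 K/W
ΔT = Q·ΣR = 9.84×10^5 × 2.197×10^-4 = 216.2 K
Heat flows outward, so T_out = T_in − ΔT = 247 − 216.2 = 30.8 °C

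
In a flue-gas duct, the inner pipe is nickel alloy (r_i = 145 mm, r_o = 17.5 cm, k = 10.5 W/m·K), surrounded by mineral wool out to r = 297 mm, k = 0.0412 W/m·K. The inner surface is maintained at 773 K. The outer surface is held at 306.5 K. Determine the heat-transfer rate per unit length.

Treat each layer as a resistance in series:
  R'_nickel alloy = ln(0.175/0.145)/(2πk) = 0.1881/(2π·10.5) = 0.002850 m·K/W
  R'_mineral wool = ln(0.297/0.175)/(2πk) = 0.5289/(2π·0.0412) = 2.043 m·K/W
ΣR = 0.002850 + 2.043 = 2.046 m·K/W
Q' = ΔT/ΣR = (773 K − 306.5 K)/2.046 = 228 W/m

Q' = 228 W/m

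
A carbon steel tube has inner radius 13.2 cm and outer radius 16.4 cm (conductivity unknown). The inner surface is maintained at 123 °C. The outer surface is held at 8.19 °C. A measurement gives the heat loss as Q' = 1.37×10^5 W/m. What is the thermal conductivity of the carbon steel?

k = 41.2 W/m·K

ΣR = ΔT/Q' = |123 − 8.19|/1.37×10^5 = 8.380×10^-4 m·K/W
ln(r₂/r₁)/(2πk) = 8.380×10^-4 ⇒ k = 0.2171/(2π·8.380×10^-4) = 41.2 W/m·K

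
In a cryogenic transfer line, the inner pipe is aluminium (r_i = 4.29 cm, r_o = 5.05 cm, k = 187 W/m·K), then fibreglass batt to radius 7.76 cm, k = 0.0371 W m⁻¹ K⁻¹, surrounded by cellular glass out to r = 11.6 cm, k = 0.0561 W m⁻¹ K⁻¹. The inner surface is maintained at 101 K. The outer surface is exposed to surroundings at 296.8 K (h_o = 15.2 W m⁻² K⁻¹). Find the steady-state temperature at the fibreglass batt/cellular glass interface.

Resistance network (inner→outer):
  R'_aluminium = ln(0.0505/0.0429)/(2πk) = 0.1631/(2π·187) = 1.388×10^-4 m·K/W
  R'_fibreglass batt = ln(0.0776/0.0505)/(2πk) = 0.4296/(2π·0.0371) = 1.843 m·K/W
  R'_cellular glass = ln(0.116/0.0776)/(2πk) = 0.4020/(2π·0.0561) = 1.141 m·K/W
  R'_conv,out = 1/(2πr h) = 1/(2π·0.116·15.2) = 0.09026 m·K/W
ΣR = 1.388×10^-4 + 1.843 + 1.141 + 0.09026 = 3.074 m·K/W
Q' = ΔT/ΣR = (101 K − 296.8 K)/3.074 = -63.70 W/m
From the inner boundary to the fibreglass batt/cellular glass interface, ΣR_partial = 1.843 m·K/W.
T_interface = T_in − Q'·ΣR_partial = 101 K − (-63.70)(1.843) = 218.4 K

T = 218.4 K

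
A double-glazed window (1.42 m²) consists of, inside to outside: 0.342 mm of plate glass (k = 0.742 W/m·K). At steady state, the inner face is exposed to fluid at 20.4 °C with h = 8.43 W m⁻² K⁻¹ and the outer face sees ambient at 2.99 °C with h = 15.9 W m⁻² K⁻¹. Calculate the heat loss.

Q = 136 W

Series thermal resistances, inner to outer:
  R_conv,in = 1/(hA) = 1/(8.43·1.42) = 0.08354 K/W
  R_plate glass = L/(kA) = 3.42×10^-4/(0.742·1.42) = 3.246×10^-4 K/W
  R_conv,out = 1/(hA) = 1/(15.9·1.42) = 0.04429 K/W
ΣR = 0.08354 + 3.246×10^-4 + 0.04429 = 0.1282 K/W
Q = ΔT/ΣR = (20.4 °C − 2.99 °C)/0.1282 = 136 W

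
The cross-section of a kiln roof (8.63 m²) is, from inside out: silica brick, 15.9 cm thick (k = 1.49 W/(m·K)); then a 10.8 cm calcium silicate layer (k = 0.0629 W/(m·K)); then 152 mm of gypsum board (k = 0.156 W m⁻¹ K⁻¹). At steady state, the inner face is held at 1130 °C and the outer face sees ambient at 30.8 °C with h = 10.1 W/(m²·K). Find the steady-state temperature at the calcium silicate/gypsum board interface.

T = 438 °C

Resistance network (inner→outer):
  R_silica brick = L/(kA) = 0.159/(1.49·8.63) = 0.01237 K/W
  R_calcium silicate = L/(kA) = 0.108/(0.0629·8.63) = 0.1990 K/W
  R_gypsum board = L/(kA) = 0.152/(0.156·8.63) = 0.1129 K/W
  R_conv,out = 1/(hA) = 1/(10.1·8.63) = 0.01147 K/W
ΣR = 0.01237 + 0.1990 + 0.1129 + 0.01147 = 0.3357 K/W
Q = ΔT/ΣR = (1130 °C − 30.8 °C)/0.3357 = 3274 W
From the inner boundary to the calcium silicate/gypsum board interface, ΣR_partial = 0.2114 K/W.
T_interface = T_in − Q·ΣR_partial = 1130 °C − (3274)(0.2114) = 438 °C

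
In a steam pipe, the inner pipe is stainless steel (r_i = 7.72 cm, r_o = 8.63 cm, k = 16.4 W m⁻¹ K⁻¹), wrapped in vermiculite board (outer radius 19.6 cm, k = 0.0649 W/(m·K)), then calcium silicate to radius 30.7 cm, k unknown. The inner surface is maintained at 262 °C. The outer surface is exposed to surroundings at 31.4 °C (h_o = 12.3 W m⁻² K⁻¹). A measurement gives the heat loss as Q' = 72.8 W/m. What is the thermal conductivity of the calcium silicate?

k = 0.0642 W/m·K

ΣR = ΔT/Q' = |262 − 31.4|/72.8 = 3.168 m·K/W
Known resistances:
  R'_stainless steel = ln(0.0863/0.0772)/(2πk) = 0.1114/(2π·16.4) = 0.001081 m·K/W
  R'_vermiculite board = ln(0.196/0.0863)/(2πk) = 0.8203/(2π·0.0649) = 2.012 m·K/W
  R'_conv,out = 1/(2πr h) = 1/(2π·0.307·12.3) = 0.04215 m·K/W
R_calcium silicate = ΣR − ΣR_known = 3.168 − 2.055 = 1.113 m·K/W
ln(r₂/r₁)/(2πk) = 1.113 ⇒ k = 0.4487/(2π·1.113) = 0.0642 W/m·K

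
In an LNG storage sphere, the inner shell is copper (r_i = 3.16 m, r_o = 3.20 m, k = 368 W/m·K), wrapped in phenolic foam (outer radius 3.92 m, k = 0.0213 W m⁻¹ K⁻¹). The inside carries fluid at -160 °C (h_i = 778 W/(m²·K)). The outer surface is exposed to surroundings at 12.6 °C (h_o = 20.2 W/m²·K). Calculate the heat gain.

Resistance network (inner→outer):
  R_conv,in = 1/(4πr²h) = 1/(4π·3.16²·778) = 1.024×10^-5 K/W
  R_copper = (1/3.16 − 1/3.20)/(4πk) = 0.003956/(4π·368) = 8.554×10^-7 K/W
  R_phenolic foam = (1/3.20 − 1/3.92)/(4πk) = 0.05740/(4π·0.0213) = 0.2144 K/W
  R_conv,out = 1/(4πr²h) = 1/(4π·3.92²·20.2) = 2.564×10^-4 K/W
ΣR = 1.024×10^-5 + 8.554×10^-7 + 0.2144 + 2.564×10^-4 = 0.2147 K/W
Q = ΔT/ΣR = (-160 °C − 12.6 °C)/0.2147 = -804 W
(Negative Q ⇒ heat flows inward; heat gain = 804 W.)

Q = 804 W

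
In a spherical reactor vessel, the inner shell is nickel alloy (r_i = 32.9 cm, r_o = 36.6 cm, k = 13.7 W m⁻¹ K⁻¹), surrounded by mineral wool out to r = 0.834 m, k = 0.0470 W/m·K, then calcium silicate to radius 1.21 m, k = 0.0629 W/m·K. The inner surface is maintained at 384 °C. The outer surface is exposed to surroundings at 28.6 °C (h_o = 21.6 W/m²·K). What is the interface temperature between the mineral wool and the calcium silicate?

Series thermal resistances, inner to outer:
  R_nickel alloy = (1/0.329 − 1/0.366)/(4πk) = 0.3073/(4π·13.7) = 0.001785 K/W
  R_mineral wool = (1/0.366 − 1/0.834)/(4πk) = 1.533/(4π·0.0470) = 2.596 K/W
  R_calcium silicate = (1/0.834 − 1/1.21)/(4πk) = 0.3726/(4π·0.0629) = 0.4714 K/W
  R_conv,out = 1/(4πr²h) = 1/(4π·1.21²·21.6) = 0.002516 K/W
ΣR = 0.001785 + 2.596 + 0.4714 + 0.002516 = 3.072 K/W
Q = ΔT/ΣR = (384 °C − 28.6 °C)/3.072 = 115.7 W
From the inner boundary to the mineral wool/calcium silicate interface, ΣR_partial = 2.598 K/W.
T_interface = T_in − Q·ΣR_partial = 384 °C − (115.7)(2.598) = 83.4 °C

T = 83.4 °C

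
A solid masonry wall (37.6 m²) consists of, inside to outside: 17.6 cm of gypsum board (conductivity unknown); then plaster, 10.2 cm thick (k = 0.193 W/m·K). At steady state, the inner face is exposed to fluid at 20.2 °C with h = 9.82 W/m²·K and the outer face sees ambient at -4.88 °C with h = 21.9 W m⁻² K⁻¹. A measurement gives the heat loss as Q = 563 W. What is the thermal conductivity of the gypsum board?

k = 0.176 W/m·K

ΣR = ΔT/Q = |20.2 − -4.88|/563 = 0.04455 K/W
Known resistances:
  R_conv,in = 1/(hA) = 1/(9.82·37.6) = 0.002708 K/W
  R_plaster = L/(kA) = 0.102/(0.193·37.6) = 0.01406 K/W
  R_conv,out = 1/(hA) = 1/(21.9·37.6) = 0.001214 K/W
R_gypsum board = ΣR − ΣR_known = 0.04455 − 0.01798 = 0.02657 K/W
L/(kA) = 0.02657 ⇒ k = 0.176/(0.02657·37.6) = 0.176 W/m·K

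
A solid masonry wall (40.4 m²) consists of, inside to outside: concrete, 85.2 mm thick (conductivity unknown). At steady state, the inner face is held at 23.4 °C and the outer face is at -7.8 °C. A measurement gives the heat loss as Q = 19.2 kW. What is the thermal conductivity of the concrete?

k = 1.30 W/m·K

ΣR = ΔT/Q = |23.4 − -7.8|/19200 = 0.001625 K/W
L/(kA) = 0.001625 ⇒ k = 0.0852/(0.001625·40.4) = 1.30 W/m·K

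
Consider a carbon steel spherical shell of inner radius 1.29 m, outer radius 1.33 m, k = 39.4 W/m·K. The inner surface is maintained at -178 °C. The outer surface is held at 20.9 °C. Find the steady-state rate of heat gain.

Q = 4πk·ΔT/(1/r₁ − 1/r₂) = 4π × 39.4 × 198.9 / (1/1.29 − 1/1.33) = 4.22×10^6 W

Q = 4220 kW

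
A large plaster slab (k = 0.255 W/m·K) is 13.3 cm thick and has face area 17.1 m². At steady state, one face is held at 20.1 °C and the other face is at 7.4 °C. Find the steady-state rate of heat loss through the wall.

Q = kA·ΔT/L = 0.255 × 17.1 × |20.1 °C − 7.4 °C| / 0.133 = 416 W

Q = 416 W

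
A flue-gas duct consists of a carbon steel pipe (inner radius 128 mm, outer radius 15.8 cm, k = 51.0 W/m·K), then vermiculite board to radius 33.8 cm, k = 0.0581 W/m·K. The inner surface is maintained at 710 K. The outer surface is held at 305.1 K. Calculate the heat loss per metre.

Q' = 194 W/m

Series thermal resistances, inner to outer:
  R'_carbon steel = ln(0.158/0.128)/(2πk) = 0.2106/(2π·51.0) = 6.571×10^-4 m·K/W
  R'_vermiculite board = ln(0.338/0.158)/(2πk) = 0.7605/(2π·0.0581) = 2.083 m·K/W
ΣR = 6.571×10^-4 + 2.083 = 2.084 m·K/W
Q' = ΔT/ΣR = (710 K − 305.1 K)/2.084 = 194 W/m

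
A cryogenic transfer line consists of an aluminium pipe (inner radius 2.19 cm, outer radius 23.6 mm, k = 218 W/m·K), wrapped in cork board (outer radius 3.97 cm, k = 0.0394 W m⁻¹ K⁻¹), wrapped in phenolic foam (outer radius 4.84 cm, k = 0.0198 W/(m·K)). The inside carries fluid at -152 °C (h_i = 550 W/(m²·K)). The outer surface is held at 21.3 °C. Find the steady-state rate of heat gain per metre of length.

Q' = 46.7 W/m

Series thermal resistances, inner to outer:
  R'_conv,in = 1/(2πr h) = 1/(2π·0.0219·550) = 0.01321 m·K/W
  R'_aluminium = ln(0.0236/0.0219)/(2πk) = 0.07476/(2π·218) = 5.458×10^-5 m·K/W
  R'_cork board = ln(0.0397/0.0236)/(2πk) = 0.5201/(2π·0.0394) = 2.101 m·K/W
  R'_phenolic foam = ln(0.0484/0.0397)/(2πk) = 0.1981/(2π·0.0198) = 1.593 m·K/W
ΣR = 0.01321 + 5.458×10^-5 + 2.101 + 1.593 = 3.707 m·K/W
Q' = ΔT/ΣR = (-152 °C − 21.3 °C)/3.707 = -46.7 W/m
(Negative Q' ⇒ heat flows inward; heat gain = 46.7 W/m.)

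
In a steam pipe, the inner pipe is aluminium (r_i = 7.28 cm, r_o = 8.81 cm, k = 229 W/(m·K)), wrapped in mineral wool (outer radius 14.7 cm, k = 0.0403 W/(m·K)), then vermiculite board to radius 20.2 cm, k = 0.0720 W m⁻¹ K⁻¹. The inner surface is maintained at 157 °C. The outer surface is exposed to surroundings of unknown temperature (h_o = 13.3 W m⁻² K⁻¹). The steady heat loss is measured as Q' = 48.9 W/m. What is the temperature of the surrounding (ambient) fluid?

T_out = 20.9 °C

Sum the resistances:
  R'_aluminium = ln(0.0881/0.0728)/(2πk) = 0.1908/(2π·229) = 1.326×10^-4 m·K/W
  R'_mineral wool = ln(0.147/0.0881)/(2πk) = 0.5120/(2π·0.0403) = 2.022 m·K/W
  R'_vermiculite board = ln(0.202/0.147)/(2πk) = 0.3178/(2π·0.0720) = 0.7026 m·K/W
  R'_conv,out = 1/(2πr h) = 1/(2π·0.202·13.3) = 0.05924 m·K/W
ΣR = 2.784 m·K/W
ΔT = Q'·ΣR = 48.9 × 2.784 = 136.1 K
Heat flows outward, so T_out = T_in − ΔT = 157 − 136.1 = 20.9 °C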